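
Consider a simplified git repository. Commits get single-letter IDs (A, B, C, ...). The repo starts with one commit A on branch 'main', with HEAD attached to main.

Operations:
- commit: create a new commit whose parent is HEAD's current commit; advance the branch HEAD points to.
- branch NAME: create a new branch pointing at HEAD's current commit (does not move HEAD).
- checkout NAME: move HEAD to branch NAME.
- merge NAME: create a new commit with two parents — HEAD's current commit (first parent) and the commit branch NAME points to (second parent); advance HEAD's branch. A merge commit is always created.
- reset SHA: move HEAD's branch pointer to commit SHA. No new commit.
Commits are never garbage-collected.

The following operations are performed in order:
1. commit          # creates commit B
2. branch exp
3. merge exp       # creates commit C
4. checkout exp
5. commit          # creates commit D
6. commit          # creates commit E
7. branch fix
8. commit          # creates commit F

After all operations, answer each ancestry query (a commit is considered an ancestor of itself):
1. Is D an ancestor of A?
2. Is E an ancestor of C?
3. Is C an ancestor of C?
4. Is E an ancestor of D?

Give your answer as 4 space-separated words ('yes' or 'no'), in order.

After op 1 (commit): HEAD=main@B [main=B]
After op 2 (branch): HEAD=main@B [exp=B main=B]
After op 3 (merge): HEAD=main@C [exp=B main=C]
After op 4 (checkout): HEAD=exp@B [exp=B main=C]
After op 5 (commit): HEAD=exp@D [exp=D main=C]
After op 6 (commit): HEAD=exp@E [exp=E main=C]
After op 7 (branch): HEAD=exp@E [exp=E fix=E main=C]
After op 8 (commit): HEAD=exp@F [exp=F fix=E main=C]
ancestors(A) = {A}; D in? no
ancestors(C) = {A,B,C}; E in? no
ancestors(C) = {A,B,C}; C in? yes
ancestors(D) = {A,B,D}; E in? no

Answer: no no yes no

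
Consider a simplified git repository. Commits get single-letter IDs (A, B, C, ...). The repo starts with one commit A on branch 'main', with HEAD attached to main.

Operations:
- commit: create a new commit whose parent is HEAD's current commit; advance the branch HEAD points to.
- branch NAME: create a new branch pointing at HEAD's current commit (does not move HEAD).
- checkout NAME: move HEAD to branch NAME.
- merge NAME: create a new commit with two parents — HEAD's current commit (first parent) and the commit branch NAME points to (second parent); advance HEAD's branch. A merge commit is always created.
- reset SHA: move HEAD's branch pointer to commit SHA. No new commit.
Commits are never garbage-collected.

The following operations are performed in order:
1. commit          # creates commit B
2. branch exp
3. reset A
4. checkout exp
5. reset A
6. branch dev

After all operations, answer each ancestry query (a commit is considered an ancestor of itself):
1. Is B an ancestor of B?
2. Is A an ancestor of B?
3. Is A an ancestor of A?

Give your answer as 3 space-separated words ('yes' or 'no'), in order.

Answer: yes yes yes

Derivation:
After op 1 (commit): HEAD=main@B [main=B]
After op 2 (branch): HEAD=main@B [exp=B main=B]
After op 3 (reset): HEAD=main@A [exp=B main=A]
After op 4 (checkout): HEAD=exp@B [exp=B main=A]
After op 5 (reset): HEAD=exp@A [exp=A main=A]
After op 6 (branch): HEAD=exp@A [dev=A exp=A main=A]
ancestors(B) = {A,B}; B in? yes
ancestors(B) = {A,B}; A in? yes
ancestors(A) = {A}; A in? yes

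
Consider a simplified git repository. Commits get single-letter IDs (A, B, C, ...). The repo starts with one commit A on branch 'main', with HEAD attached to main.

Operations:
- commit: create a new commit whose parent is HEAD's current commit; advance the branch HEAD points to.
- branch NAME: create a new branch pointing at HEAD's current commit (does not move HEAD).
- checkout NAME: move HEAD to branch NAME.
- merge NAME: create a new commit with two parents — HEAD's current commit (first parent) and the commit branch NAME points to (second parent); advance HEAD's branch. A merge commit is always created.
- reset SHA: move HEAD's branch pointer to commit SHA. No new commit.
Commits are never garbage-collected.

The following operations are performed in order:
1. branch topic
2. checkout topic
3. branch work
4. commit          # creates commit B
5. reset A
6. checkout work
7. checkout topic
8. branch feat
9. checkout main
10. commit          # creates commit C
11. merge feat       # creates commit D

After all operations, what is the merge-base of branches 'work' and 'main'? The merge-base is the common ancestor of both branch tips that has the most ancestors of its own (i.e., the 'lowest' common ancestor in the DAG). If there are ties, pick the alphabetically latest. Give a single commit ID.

Answer: A

Derivation:
After op 1 (branch): HEAD=main@A [main=A topic=A]
After op 2 (checkout): HEAD=topic@A [main=A topic=A]
After op 3 (branch): HEAD=topic@A [main=A topic=A work=A]
After op 4 (commit): HEAD=topic@B [main=A topic=B work=A]
After op 5 (reset): HEAD=topic@A [main=A topic=A work=A]
After op 6 (checkout): HEAD=work@A [main=A topic=A work=A]
After op 7 (checkout): HEAD=topic@A [main=A topic=A work=A]
After op 8 (branch): HEAD=topic@A [feat=A main=A topic=A work=A]
After op 9 (checkout): HEAD=main@A [feat=A main=A topic=A work=A]
After op 10 (commit): HEAD=main@C [feat=A main=C topic=A work=A]
After op 11 (merge): HEAD=main@D [feat=A main=D topic=A work=A]
ancestors(work=A): ['A']
ancestors(main=D): ['A', 'C', 'D']
common: ['A']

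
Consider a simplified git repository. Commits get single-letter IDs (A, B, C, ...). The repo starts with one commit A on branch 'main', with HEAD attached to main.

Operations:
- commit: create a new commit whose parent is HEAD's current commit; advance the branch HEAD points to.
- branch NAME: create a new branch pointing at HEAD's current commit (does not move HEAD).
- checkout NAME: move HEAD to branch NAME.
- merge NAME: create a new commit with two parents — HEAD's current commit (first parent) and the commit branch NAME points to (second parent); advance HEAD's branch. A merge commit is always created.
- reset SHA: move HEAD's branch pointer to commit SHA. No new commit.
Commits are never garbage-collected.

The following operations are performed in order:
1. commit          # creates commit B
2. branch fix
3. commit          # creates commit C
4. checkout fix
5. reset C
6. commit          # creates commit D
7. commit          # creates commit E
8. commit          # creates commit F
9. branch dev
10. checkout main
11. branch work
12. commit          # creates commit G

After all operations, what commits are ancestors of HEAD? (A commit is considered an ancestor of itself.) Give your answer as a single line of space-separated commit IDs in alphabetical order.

Answer: A B C G

Derivation:
After op 1 (commit): HEAD=main@B [main=B]
After op 2 (branch): HEAD=main@B [fix=B main=B]
After op 3 (commit): HEAD=main@C [fix=B main=C]
After op 4 (checkout): HEAD=fix@B [fix=B main=C]
After op 5 (reset): HEAD=fix@C [fix=C main=C]
After op 6 (commit): HEAD=fix@D [fix=D main=C]
After op 7 (commit): HEAD=fix@E [fix=E main=C]
After op 8 (commit): HEAD=fix@F [fix=F main=C]
After op 9 (branch): HEAD=fix@F [dev=F fix=F main=C]
After op 10 (checkout): HEAD=main@C [dev=F fix=F main=C]
After op 11 (branch): HEAD=main@C [dev=F fix=F main=C work=C]
After op 12 (commit): HEAD=main@G [dev=F fix=F main=G work=C]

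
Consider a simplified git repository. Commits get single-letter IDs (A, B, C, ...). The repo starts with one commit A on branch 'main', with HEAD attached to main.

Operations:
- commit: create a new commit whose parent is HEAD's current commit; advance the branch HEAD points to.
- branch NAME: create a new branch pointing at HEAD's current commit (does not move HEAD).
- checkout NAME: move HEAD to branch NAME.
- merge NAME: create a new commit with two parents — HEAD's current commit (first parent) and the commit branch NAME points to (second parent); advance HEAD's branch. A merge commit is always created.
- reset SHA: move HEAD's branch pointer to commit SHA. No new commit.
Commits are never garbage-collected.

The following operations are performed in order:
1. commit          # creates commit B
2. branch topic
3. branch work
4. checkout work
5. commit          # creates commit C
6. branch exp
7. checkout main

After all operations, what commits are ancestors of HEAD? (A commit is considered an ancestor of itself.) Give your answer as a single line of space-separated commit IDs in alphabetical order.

After op 1 (commit): HEAD=main@B [main=B]
After op 2 (branch): HEAD=main@B [main=B topic=B]
After op 3 (branch): HEAD=main@B [main=B topic=B work=B]
After op 4 (checkout): HEAD=work@B [main=B topic=B work=B]
After op 5 (commit): HEAD=work@C [main=B topic=B work=C]
After op 6 (branch): HEAD=work@C [exp=C main=B topic=B work=C]
After op 7 (checkout): HEAD=main@B [exp=C main=B topic=B work=C]

Answer: A B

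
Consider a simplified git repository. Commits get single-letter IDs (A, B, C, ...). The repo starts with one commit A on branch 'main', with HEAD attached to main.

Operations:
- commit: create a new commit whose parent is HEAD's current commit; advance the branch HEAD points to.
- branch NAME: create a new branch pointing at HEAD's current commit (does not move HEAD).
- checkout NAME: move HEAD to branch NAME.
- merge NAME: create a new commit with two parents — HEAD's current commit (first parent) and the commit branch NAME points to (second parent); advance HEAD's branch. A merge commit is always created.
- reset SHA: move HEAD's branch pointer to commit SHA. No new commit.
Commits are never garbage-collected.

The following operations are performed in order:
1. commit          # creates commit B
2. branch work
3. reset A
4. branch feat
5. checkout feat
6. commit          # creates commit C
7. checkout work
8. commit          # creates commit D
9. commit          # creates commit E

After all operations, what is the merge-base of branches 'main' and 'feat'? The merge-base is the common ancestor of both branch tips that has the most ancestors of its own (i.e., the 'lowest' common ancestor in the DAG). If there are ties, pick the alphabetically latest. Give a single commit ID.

After op 1 (commit): HEAD=main@B [main=B]
After op 2 (branch): HEAD=main@B [main=B work=B]
After op 3 (reset): HEAD=main@A [main=A work=B]
After op 4 (branch): HEAD=main@A [feat=A main=A work=B]
After op 5 (checkout): HEAD=feat@A [feat=A main=A work=B]
After op 6 (commit): HEAD=feat@C [feat=C main=A work=B]
After op 7 (checkout): HEAD=work@B [feat=C main=A work=B]
After op 8 (commit): HEAD=work@D [feat=C main=A work=D]
After op 9 (commit): HEAD=work@E [feat=C main=A work=E]
ancestors(main=A): ['A']
ancestors(feat=C): ['A', 'C']
common: ['A']

Answer: A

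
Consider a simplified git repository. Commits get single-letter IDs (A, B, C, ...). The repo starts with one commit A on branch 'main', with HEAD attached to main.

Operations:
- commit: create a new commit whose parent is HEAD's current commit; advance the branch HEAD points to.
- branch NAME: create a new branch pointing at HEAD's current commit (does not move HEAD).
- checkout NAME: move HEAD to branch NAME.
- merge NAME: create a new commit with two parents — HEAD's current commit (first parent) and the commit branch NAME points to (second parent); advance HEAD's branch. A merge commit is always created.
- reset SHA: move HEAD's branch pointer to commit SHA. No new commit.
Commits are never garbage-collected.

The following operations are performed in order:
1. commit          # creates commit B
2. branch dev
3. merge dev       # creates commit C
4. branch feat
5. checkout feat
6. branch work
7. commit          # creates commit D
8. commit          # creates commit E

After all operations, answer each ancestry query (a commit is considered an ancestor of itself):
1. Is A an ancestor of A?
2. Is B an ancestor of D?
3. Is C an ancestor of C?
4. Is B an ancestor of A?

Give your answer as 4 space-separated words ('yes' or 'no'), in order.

After op 1 (commit): HEAD=main@B [main=B]
After op 2 (branch): HEAD=main@B [dev=B main=B]
After op 3 (merge): HEAD=main@C [dev=B main=C]
After op 4 (branch): HEAD=main@C [dev=B feat=C main=C]
After op 5 (checkout): HEAD=feat@C [dev=B feat=C main=C]
After op 6 (branch): HEAD=feat@C [dev=B feat=C main=C work=C]
After op 7 (commit): HEAD=feat@D [dev=B feat=D main=C work=C]
After op 8 (commit): HEAD=feat@E [dev=B feat=E main=C work=C]
ancestors(A) = {A}; A in? yes
ancestors(D) = {A,B,C,D}; B in? yes
ancestors(C) = {A,B,C}; C in? yes
ancestors(A) = {A}; B in? no

Answer: yes yes yes no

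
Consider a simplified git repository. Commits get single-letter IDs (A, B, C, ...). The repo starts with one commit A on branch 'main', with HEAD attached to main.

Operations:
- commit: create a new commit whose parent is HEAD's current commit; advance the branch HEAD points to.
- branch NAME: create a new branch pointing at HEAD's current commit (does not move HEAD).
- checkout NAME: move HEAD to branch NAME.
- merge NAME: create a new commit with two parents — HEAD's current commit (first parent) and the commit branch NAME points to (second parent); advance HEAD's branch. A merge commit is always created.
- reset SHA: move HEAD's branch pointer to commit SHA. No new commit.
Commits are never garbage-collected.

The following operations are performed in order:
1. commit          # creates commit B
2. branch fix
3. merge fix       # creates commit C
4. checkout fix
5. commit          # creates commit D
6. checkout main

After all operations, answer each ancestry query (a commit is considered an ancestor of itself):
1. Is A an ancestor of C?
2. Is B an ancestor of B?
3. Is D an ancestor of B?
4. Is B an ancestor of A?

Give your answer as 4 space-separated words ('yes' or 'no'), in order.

After op 1 (commit): HEAD=main@B [main=B]
After op 2 (branch): HEAD=main@B [fix=B main=B]
After op 3 (merge): HEAD=main@C [fix=B main=C]
After op 4 (checkout): HEAD=fix@B [fix=B main=C]
After op 5 (commit): HEAD=fix@D [fix=D main=C]
After op 6 (checkout): HEAD=main@C [fix=D main=C]
ancestors(C) = {A,B,C}; A in? yes
ancestors(B) = {A,B}; B in? yes
ancestors(B) = {A,B}; D in? no
ancestors(A) = {A}; B in? no

Answer: yes yes no no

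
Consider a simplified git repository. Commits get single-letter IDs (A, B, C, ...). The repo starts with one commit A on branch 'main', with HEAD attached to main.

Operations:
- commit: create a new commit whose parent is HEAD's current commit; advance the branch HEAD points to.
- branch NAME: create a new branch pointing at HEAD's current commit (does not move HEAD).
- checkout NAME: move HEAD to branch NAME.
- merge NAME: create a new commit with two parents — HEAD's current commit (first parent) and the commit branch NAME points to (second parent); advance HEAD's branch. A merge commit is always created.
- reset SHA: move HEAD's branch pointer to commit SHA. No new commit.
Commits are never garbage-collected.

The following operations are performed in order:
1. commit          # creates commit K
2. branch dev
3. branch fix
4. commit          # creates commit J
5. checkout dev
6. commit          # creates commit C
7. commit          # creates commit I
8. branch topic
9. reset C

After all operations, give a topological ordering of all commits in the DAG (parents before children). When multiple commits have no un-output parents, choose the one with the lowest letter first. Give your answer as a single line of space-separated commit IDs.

Answer: A K C I J

Derivation:
After op 1 (commit): HEAD=main@K [main=K]
After op 2 (branch): HEAD=main@K [dev=K main=K]
After op 3 (branch): HEAD=main@K [dev=K fix=K main=K]
After op 4 (commit): HEAD=main@J [dev=K fix=K main=J]
After op 5 (checkout): HEAD=dev@K [dev=K fix=K main=J]
After op 6 (commit): HEAD=dev@C [dev=C fix=K main=J]
After op 7 (commit): HEAD=dev@I [dev=I fix=K main=J]
After op 8 (branch): HEAD=dev@I [dev=I fix=K main=J topic=I]
After op 9 (reset): HEAD=dev@C [dev=C fix=K main=J topic=I]
commit A: parents=[]
commit C: parents=['K']
commit I: parents=['C']
commit J: parents=['K']
commit K: parents=['A']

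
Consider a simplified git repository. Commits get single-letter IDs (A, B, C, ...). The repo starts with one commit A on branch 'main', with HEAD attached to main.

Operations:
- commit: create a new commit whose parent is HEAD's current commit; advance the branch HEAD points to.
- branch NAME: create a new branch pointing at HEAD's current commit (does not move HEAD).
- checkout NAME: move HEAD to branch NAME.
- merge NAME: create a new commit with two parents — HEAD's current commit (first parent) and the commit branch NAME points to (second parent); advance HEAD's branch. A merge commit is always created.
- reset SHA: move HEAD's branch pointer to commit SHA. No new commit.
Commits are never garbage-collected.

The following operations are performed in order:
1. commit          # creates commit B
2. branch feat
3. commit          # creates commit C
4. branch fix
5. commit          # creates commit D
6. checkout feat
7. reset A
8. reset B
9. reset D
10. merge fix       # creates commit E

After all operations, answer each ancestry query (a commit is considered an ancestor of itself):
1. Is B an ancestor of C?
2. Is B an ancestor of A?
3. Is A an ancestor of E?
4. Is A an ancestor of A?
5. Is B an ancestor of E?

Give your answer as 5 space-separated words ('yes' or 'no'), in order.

After op 1 (commit): HEAD=main@B [main=B]
After op 2 (branch): HEAD=main@B [feat=B main=B]
After op 3 (commit): HEAD=main@C [feat=B main=C]
After op 4 (branch): HEAD=main@C [feat=B fix=C main=C]
After op 5 (commit): HEAD=main@D [feat=B fix=C main=D]
After op 6 (checkout): HEAD=feat@B [feat=B fix=C main=D]
After op 7 (reset): HEAD=feat@A [feat=A fix=C main=D]
After op 8 (reset): HEAD=feat@B [feat=B fix=C main=D]
After op 9 (reset): HEAD=feat@D [feat=D fix=C main=D]
After op 10 (merge): HEAD=feat@E [feat=E fix=C main=D]
ancestors(C) = {A,B,C}; B in? yes
ancestors(A) = {A}; B in? no
ancestors(E) = {A,B,C,D,E}; A in? yes
ancestors(A) = {A}; A in? yes
ancestors(E) = {A,B,C,D,E}; B in? yes

Answer: yes no yes yes yes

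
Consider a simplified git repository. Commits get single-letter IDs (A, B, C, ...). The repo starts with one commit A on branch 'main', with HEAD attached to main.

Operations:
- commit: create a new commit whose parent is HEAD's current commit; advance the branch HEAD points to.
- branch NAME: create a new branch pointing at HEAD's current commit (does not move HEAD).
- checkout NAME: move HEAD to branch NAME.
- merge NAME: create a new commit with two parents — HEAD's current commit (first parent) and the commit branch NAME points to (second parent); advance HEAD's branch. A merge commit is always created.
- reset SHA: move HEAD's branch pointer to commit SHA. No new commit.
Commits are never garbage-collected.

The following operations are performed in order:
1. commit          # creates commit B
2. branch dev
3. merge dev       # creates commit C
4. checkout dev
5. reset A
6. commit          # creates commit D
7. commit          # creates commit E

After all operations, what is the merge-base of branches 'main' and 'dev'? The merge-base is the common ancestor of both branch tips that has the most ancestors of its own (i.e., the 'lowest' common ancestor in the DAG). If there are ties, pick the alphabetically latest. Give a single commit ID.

Answer: A

Derivation:
After op 1 (commit): HEAD=main@B [main=B]
After op 2 (branch): HEAD=main@B [dev=B main=B]
After op 3 (merge): HEAD=main@C [dev=B main=C]
After op 4 (checkout): HEAD=dev@B [dev=B main=C]
After op 5 (reset): HEAD=dev@A [dev=A main=C]
After op 6 (commit): HEAD=dev@D [dev=D main=C]
After op 7 (commit): HEAD=dev@E [dev=E main=C]
ancestors(main=C): ['A', 'B', 'C']
ancestors(dev=E): ['A', 'D', 'E']
common: ['A']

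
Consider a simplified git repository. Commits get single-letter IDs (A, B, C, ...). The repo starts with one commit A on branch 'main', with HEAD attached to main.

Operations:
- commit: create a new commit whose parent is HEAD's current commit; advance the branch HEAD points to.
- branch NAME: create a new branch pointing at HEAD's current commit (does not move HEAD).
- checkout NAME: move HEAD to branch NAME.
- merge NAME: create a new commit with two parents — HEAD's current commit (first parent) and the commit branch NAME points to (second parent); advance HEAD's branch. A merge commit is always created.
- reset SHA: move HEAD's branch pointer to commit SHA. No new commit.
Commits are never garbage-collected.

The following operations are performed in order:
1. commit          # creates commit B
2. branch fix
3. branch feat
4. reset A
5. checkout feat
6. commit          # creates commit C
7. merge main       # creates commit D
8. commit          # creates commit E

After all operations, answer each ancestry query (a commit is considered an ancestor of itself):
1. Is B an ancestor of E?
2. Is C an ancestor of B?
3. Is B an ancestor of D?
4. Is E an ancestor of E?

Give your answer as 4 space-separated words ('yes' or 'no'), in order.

After op 1 (commit): HEAD=main@B [main=B]
After op 2 (branch): HEAD=main@B [fix=B main=B]
After op 3 (branch): HEAD=main@B [feat=B fix=B main=B]
After op 4 (reset): HEAD=main@A [feat=B fix=B main=A]
After op 5 (checkout): HEAD=feat@B [feat=B fix=B main=A]
After op 6 (commit): HEAD=feat@C [feat=C fix=B main=A]
After op 7 (merge): HEAD=feat@D [feat=D fix=B main=A]
After op 8 (commit): HEAD=feat@E [feat=E fix=B main=A]
ancestors(E) = {A,B,C,D,E}; B in? yes
ancestors(B) = {A,B}; C in? no
ancestors(D) = {A,B,C,D}; B in? yes
ancestors(E) = {A,B,C,D,E}; E in? yes

Answer: yes no yes yes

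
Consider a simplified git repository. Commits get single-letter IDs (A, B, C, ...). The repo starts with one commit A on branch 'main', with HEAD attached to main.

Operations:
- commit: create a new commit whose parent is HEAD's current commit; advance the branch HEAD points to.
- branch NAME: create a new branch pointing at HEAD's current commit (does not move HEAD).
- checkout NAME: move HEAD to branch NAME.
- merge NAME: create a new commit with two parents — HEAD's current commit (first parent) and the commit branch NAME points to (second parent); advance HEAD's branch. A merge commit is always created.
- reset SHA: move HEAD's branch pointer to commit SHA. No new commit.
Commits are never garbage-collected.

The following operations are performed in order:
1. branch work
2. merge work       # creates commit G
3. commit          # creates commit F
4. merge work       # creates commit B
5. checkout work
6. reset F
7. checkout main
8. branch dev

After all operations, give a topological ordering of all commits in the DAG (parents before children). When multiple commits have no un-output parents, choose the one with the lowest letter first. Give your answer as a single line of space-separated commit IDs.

After op 1 (branch): HEAD=main@A [main=A work=A]
After op 2 (merge): HEAD=main@G [main=G work=A]
After op 3 (commit): HEAD=main@F [main=F work=A]
After op 4 (merge): HEAD=main@B [main=B work=A]
After op 5 (checkout): HEAD=work@A [main=B work=A]
After op 6 (reset): HEAD=work@F [main=B work=F]
After op 7 (checkout): HEAD=main@B [main=B work=F]
After op 8 (branch): HEAD=main@B [dev=B main=B work=F]
commit A: parents=[]
commit B: parents=['F', 'A']
commit F: parents=['G']
commit G: parents=['A', 'A']

Answer: A G F B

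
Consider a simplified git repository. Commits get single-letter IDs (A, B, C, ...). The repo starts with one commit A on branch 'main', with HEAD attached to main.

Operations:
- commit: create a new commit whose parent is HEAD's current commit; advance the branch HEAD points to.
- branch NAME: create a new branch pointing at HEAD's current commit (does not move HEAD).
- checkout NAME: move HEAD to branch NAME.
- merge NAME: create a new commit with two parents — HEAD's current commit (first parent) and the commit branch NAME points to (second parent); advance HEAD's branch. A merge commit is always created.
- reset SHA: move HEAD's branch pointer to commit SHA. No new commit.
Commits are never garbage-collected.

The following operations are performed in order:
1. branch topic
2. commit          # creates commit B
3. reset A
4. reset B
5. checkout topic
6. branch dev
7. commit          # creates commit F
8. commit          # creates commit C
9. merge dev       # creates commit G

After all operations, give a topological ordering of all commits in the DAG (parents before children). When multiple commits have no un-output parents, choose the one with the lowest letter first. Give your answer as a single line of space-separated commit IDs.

After op 1 (branch): HEAD=main@A [main=A topic=A]
After op 2 (commit): HEAD=main@B [main=B topic=A]
After op 3 (reset): HEAD=main@A [main=A topic=A]
After op 4 (reset): HEAD=main@B [main=B topic=A]
After op 5 (checkout): HEAD=topic@A [main=B topic=A]
After op 6 (branch): HEAD=topic@A [dev=A main=B topic=A]
After op 7 (commit): HEAD=topic@F [dev=A main=B topic=F]
After op 8 (commit): HEAD=topic@C [dev=A main=B topic=C]
After op 9 (merge): HEAD=topic@G [dev=A main=B topic=G]
commit A: parents=[]
commit B: parents=['A']
commit C: parents=['F']
commit F: parents=['A']
commit G: parents=['C', 'A']

Answer: A B F C G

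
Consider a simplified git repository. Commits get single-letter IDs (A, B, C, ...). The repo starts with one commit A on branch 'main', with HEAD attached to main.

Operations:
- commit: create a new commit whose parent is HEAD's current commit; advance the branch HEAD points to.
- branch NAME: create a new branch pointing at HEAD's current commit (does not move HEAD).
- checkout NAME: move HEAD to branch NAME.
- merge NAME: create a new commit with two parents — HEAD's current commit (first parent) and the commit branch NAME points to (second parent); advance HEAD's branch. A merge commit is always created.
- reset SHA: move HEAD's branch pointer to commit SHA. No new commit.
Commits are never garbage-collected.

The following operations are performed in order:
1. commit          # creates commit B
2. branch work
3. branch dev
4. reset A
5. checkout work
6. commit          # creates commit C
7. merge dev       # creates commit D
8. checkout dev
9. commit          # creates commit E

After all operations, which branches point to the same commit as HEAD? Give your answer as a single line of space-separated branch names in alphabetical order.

After op 1 (commit): HEAD=main@B [main=B]
After op 2 (branch): HEAD=main@B [main=B work=B]
After op 3 (branch): HEAD=main@B [dev=B main=B work=B]
After op 4 (reset): HEAD=main@A [dev=B main=A work=B]
After op 5 (checkout): HEAD=work@B [dev=B main=A work=B]
After op 6 (commit): HEAD=work@C [dev=B main=A work=C]
After op 7 (merge): HEAD=work@D [dev=B main=A work=D]
After op 8 (checkout): HEAD=dev@B [dev=B main=A work=D]
After op 9 (commit): HEAD=dev@E [dev=E main=A work=D]

Answer: dev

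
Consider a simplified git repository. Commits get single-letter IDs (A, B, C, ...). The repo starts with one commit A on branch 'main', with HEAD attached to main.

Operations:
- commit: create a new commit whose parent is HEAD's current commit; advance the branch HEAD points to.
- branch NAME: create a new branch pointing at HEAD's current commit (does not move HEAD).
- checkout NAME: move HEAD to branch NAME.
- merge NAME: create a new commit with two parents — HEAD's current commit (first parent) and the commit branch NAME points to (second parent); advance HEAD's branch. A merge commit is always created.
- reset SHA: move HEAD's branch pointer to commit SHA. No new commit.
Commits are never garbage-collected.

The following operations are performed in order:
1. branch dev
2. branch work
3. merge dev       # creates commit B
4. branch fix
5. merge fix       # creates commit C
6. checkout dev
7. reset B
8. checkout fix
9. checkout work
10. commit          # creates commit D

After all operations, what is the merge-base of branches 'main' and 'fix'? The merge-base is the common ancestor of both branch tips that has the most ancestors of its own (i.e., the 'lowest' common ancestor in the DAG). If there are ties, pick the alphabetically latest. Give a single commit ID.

Answer: B

Derivation:
After op 1 (branch): HEAD=main@A [dev=A main=A]
After op 2 (branch): HEAD=main@A [dev=A main=A work=A]
After op 3 (merge): HEAD=main@B [dev=A main=B work=A]
After op 4 (branch): HEAD=main@B [dev=A fix=B main=B work=A]
After op 5 (merge): HEAD=main@C [dev=A fix=B main=C work=A]
After op 6 (checkout): HEAD=dev@A [dev=A fix=B main=C work=A]
After op 7 (reset): HEAD=dev@B [dev=B fix=B main=C work=A]
After op 8 (checkout): HEAD=fix@B [dev=B fix=B main=C work=A]
After op 9 (checkout): HEAD=work@A [dev=B fix=B main=C work=A]
After op 10 (commit): HEAD=work@D [dev=B fix=B main=C work=D]
ancestors(main=C): ['A', 'B', 'C']
ancestors(fix=B): ['A', 'B']
common: ['A', 'B']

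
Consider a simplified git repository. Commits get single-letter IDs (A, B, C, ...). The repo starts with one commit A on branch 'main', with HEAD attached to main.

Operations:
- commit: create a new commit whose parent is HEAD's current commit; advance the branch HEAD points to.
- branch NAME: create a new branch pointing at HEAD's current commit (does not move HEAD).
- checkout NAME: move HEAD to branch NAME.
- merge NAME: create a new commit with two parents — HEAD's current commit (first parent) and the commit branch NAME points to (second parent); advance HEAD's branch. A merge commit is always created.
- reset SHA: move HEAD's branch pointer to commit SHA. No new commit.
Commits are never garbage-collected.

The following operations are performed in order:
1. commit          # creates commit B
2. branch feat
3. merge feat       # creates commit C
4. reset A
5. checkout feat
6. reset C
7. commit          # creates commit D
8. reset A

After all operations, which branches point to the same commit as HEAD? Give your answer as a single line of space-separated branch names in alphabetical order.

After op 1 (commit): HEAD=main@B [main=B]
After op 2 (branch): HEAD=main@B [feat=B main=B]
After op 3 (merge): HEAD=main@C [feat=B main=C]
After op 4 (reset): HEAD=main@A [feat=B main=A]
After op 5 (checkout): HEAD=feat@B [feat=B main=A]
After op 6 (reset): HEAD=feat@C [feat=C main=A]
After op 7 (commit): HEAD=feat@D [feat=D main=A]
After op 8 (reset): HEAD=feat@A [feat=A main=A]

Answer: feat main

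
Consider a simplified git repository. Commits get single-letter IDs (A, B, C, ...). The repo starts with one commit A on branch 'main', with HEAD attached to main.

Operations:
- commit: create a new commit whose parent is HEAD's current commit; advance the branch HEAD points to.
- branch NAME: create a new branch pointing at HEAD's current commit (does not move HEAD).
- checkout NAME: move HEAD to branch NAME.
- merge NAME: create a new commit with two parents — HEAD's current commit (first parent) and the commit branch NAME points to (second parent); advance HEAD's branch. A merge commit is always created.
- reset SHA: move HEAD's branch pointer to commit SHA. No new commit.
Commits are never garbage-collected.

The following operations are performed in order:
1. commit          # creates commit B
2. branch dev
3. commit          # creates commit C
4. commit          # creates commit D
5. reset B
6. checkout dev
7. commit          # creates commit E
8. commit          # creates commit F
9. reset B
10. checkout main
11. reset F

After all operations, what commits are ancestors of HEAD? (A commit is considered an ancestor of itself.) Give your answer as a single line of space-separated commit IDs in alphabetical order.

Answer: A B E F

Derivation:
After op 1 (commit): HEAD=main@B [main=B]
After op 2 (branch): HEAD=main@B [dev=B main=B]
After op 3 (commit): HEAD=main@C [dev=B main=C]
After op 4 (commit): HEAD=main@D [dev=B main=D]
After op 5 (reset): HEAD=main@B [dev=B main=B]
After op 6 (checkout): HEAD=dev@B [dev=B main=B]
After op 7 (commit): HEAD=dev@E [dev=E main=B]
After op 8 (commit): HEAD=dev@F [dev=F main=B]
After op 9 (reset): HEAD=dev@B [dev=B main=B]
After op 10 (checkout): HEAD=main@B [dev=B main=B]
After op 11 (reset): HEAD=main@F [dev=B main=F]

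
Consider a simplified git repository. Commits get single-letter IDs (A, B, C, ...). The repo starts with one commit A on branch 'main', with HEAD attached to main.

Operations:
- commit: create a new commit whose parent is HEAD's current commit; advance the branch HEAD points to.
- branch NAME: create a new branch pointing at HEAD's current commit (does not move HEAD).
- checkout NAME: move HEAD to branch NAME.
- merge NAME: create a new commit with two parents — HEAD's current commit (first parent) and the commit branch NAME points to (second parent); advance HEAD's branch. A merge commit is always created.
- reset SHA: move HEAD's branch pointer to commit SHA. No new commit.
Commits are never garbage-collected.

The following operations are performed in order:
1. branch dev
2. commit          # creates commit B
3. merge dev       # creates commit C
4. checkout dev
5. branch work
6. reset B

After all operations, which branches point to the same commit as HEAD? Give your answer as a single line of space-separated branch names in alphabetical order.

After op 1 (branch): HEAD=main@A [dev=A main=A]
After op 2 (commit): HEAD=main@B [dev=A main=B]
After op 3 (merge): HEAD=main@C [dev=A main=C]
After op 4 (checkout): HEAD=dev@A [dev=A main=C]
After op 5 (branch): HEAD=dev@A [dev=A main=C work=A]
After op 6 (reset): HEAD=dev@B [dev=B main=C work=A]

Answer: dev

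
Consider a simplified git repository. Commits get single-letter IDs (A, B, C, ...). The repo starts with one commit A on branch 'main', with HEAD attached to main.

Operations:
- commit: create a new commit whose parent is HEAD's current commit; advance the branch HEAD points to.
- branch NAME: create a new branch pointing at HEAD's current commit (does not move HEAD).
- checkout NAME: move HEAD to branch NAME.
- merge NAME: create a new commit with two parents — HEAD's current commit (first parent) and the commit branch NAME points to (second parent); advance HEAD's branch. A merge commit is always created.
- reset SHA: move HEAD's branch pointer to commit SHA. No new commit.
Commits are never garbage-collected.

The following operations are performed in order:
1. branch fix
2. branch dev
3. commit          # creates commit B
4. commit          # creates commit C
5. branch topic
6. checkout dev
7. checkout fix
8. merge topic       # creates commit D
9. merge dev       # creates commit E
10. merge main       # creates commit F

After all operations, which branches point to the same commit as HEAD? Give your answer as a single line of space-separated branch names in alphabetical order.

Answer: fix

Derivation:
After op 1 (branch): HEAD=main@A [fix=A main=A]
After op 2 (branch): HEAD=main@A [dev=A fix=A main=A]
After op 3 (commit): HEAD=main@B [dev=A fix=A main=B]
After op 4 (commit): HEAD=main@C [dev=A fix=A main=C]
After op 5 (branch): HEAD=main@C [dev=A fix=A main=C topic=C]
After op 6 (checkout): HEAD=dev@A [dev=A fix=A main=C topic=C]
After op 7 (checkout): HEAD=fix@A [dev=A fix=A main=C topic=C]
After op 8 (merge): HEAD=fix@D [dev=A fix=D main=C topic=C]
After op 9 (merge): HEAD=fix@E [dev=A fix=E main=C topic=C]
After op 10 (merge): HEAD=fix@F [dev=A fix=F main=C topic=C]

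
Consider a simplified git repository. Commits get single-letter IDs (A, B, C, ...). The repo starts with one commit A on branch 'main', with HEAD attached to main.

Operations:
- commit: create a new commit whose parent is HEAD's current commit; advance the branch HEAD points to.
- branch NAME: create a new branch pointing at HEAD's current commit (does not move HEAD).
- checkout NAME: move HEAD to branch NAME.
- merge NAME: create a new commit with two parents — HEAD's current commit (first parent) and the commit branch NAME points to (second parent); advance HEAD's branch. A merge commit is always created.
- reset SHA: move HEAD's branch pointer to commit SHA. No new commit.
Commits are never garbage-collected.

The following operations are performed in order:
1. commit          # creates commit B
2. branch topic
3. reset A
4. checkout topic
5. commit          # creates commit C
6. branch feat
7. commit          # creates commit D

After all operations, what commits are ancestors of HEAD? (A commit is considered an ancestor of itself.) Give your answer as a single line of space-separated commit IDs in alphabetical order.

Answer: A B C D

Derivation:
After op 1 (commit): HEAD=main@B [main=B]
After op 2 (branch): HEAD=main@B [main=B topic=B]
After op 3 (reset): HEAD=main@A [main=A topic=B]
After op 4 (checkout): HEAD=topic@B [main=A topic=B]
After op 5 (commit): HEAD=topic@C [main=A topic=C]
After op 6 (branch): HEAD=topic@C [feat=C main=A topic=C]
After op 7 (commit): HEAD=topic@D [feat=C main=A topic=D]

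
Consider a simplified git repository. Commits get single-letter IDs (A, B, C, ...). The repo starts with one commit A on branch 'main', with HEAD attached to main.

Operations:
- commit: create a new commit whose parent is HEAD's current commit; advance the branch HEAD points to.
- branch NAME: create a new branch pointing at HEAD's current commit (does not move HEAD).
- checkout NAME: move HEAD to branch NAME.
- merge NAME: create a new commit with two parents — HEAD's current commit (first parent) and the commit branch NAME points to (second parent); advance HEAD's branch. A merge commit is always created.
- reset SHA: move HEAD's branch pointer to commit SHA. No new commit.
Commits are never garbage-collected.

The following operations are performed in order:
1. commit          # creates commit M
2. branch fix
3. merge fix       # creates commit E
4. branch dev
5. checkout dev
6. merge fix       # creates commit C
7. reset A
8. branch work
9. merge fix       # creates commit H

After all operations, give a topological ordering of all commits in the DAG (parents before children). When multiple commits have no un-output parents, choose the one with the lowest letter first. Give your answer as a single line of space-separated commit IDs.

Answer: A M E C H

Derivation:
After op 1 (commit): HEAD=main@M [main=M]
After op 2 (branch): HEAD=main@M [fix=M main=M]
After op 3 (merge): HEAD=main@E [fix=M main=E]
After op 4 (branch): HEAD=main@E [dev=E fix=M main=E]
After op 5 (checkout): HEAD=dev@E [dev=E fix=M main=E]
After op 6 (merge): HEAD=dev@C [dev=C fix=M main=E]
After op 7 (reset): HEAD=dev@A [dev=A fix=M main=E]
After op 8 (branch): HEAD=dev@A [dev=A fix=M main=E work=A]
After op 9 (merge): HEAD=dev@H [dev=H fix=M main=E work=A]
commit A: parents=[]
commit C: parents=['E', 'M']
commit E: parents=['M', 'M']
commit H: parents=['A', 'M']
commit M: parents=['A']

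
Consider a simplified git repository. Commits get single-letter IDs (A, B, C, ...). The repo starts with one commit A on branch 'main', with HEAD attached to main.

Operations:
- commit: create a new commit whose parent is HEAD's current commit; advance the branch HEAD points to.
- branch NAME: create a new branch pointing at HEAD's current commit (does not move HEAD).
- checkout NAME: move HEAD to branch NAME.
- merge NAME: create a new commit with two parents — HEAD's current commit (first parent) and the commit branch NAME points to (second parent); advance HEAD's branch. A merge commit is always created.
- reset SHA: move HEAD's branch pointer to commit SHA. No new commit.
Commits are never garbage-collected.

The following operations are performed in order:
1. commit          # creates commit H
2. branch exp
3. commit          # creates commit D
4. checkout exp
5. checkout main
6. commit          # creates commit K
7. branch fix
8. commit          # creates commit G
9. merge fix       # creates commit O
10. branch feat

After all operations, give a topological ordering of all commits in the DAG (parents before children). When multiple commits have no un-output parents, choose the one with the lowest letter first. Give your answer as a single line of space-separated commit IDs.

After op 1 (commit): HEAD=main@H [main=H]
After op 2 (branch): HEAD=main@H [exp=H main=H]
After op 3 (commit): HEAD=main@D [exp=H main=D]
After op 4 (checkout): HEAD=exp@H [exp=H main=D]
After op 5 (checkout): HEAD=main@D [exp=H main=D]
After op 6 (commit): HEAD=main@K [exp=H main=K]
After op 7 (branch): HEAD=main@K [exp=H fix=K main=K]
After op 8 (commit): HEAD=main@G [exp=H fix=K main=G]
After op 9 (merge): HEAD=main@O [exp=H fix=K main=O]
After op 10 (branch): HEAD=main@O [exp=H feat=O fix=K main=O]
commit A: parents=[]
commit D: parents=['H']
commit G: parents=['K']
commit H: parents=['A']
commit K: parents=['D']
commit O: parents=['G', 'K']

Answer: A H D K G O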